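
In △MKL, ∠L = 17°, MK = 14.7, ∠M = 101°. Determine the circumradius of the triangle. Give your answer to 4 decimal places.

25.1392

The third angle is ∠K = 180° − ∠L − ∠M = 62.00°.
Law of sines: KL = MK·sin M/sin L ≈ 49.355.
Law of sines: LM = MK·sin K/sin L ≈ 44.393.
Circumradius = MK/(2 sin L) ≈ 25.139.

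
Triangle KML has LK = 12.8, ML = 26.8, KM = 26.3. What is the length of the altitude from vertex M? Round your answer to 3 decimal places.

25.747

Semiperimeter s = (26.8 + 12.8 + 26.3)/2 = 32.95.
Heron's formula: area = √(32.95·6.15·20.15·6.65) ≈ 164.78.
The altitude from M has length 2·area/LK ≈ 25.747.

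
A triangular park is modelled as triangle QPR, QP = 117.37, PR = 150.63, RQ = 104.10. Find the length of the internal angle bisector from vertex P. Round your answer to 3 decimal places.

t_P ≈ 122.523

By the law of cosines, cos P = (QP² + PR² − RQ²) / (2·QP·PR) ≈ 0.72481, so ∠P ≈ 0.760 rad.
The bisector from P has length 2·QP·PR·cos(∠P/2)/(QP+PR) ≈ 122.52.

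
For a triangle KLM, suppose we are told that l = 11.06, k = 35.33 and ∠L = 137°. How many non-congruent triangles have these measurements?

k·sin L = 35.33·sin(137°) ≈ 24.1.
Since ∠L is not acute, a triangle exists only if l > k; here l ≤ k, so there is no triangle.

0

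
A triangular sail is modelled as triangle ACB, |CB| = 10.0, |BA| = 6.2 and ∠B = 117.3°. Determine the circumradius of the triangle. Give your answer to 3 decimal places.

7.864

By the law of cosines, |AC|² = |CB|² + |BA|² − 2·|CB|·|BA|·cos B = 195.31, so |AC| ≈ 13.975.
Area = ½·|CB|·|BA|·sin B ≈ 27.547.
Circumradius = |AC|/(2 sin B) ≈ 7.8636.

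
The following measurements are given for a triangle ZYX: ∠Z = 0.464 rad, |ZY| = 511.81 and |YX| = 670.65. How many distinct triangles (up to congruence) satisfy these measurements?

|ZY|·sin Z = 511.81·sin(0.464 rad) ≈ 229.
Since |YX| ≥ |ZY|, exactly one triangle exists.

1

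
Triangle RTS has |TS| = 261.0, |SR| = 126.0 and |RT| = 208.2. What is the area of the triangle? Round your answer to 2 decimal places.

Semiperimeter s = (261 + 126 + 208.2)/2 = 297.6.
Heron's formula: area = √(297.6·36.6·171.6·89.4) ≈ 12927.

area ≈ 12926.60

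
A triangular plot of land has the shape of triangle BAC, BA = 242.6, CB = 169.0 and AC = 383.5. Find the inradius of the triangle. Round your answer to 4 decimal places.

r ≈ 35.3776

Semiperimeter s = (383.5 + 169 + 242.6)/2 = 397.55.
Heron's formula: area = √(397.55·14.05·228.55·154.95) ≈ 14064.
Inradius = area/s = 14064/397.55 ≈ 35.378.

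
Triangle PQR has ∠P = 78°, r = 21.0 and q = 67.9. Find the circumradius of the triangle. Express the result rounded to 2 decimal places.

By the law of cosines, p² = q² + r² − 2·q·r·cos P = 4458.5, so p ≈ 66.772.
Area = ½·q·r·sin P ≈ 697.37.
Circumradius = p/(2 sin P) ≈ 34.132.

34.13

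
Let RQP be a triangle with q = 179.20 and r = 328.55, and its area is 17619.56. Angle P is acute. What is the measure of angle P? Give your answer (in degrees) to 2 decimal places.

∠P ≈ 36.76°

From area = ½·r·q·sin P, we get sin P = 2·area/(r·q) ≈ 0.59853.
Taking the acute solution, ∠P ≈ 36.76°.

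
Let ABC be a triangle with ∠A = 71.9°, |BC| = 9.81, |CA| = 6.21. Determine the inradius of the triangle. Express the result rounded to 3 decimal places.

r ≈ 2.235

Law of sines: sin B = |CA|·sin A/|BC| ≈ 0.60170.
Since |BC| ≥ |CA|, only the acute value applies: ∠B ≈ 36.99°.
Then ∠C = 180° − ∠A − ∠B ≈ 71.11°.
Law of sines gives |AB| = |BC|·sin C/sin A ≈ 9.7647.
Area = ½·|BC|·|CA|·sin C ≈ 28.819.
Semiperimeter s = (9.81+6.21+9.7647)/2 = 12.892.
Inradius = area/s = 28.819/12.892 ≈ 2.2354.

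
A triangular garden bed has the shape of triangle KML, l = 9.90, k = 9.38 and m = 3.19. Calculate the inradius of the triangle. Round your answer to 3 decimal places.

r ≈ 1.332

Semiperimeter s = (9.38 + 3.19 + 9.9)/2 = 11.235.
Heron's formula: area = √(11.235·1.855·8.045·1.335) ≈ 14.961.
Inradius = area/s = 14.961/11.235 ≈ 1.3316.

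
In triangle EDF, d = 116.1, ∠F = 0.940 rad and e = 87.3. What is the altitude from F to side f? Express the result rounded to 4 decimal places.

By the law of cosines, f² = e² + d² − 2·e·d·cos F = 9144.9, so f ≈ 95.629.
Area = ½·e·d·sin F ≈ 4092.5.
The altitude from F has length 2·area/f ≈ 85.592.

85.5917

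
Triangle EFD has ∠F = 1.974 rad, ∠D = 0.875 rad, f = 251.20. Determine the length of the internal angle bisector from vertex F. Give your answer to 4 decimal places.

63.1182

The third angle is ∠E = π − ∠F − ∠D = 0.293 rad.
Law of sines: e = f·sin E/sin F ≈ 78.772.
Law of sines: d = f·sin D/sin F ≈ 209.62.
The bisector from F has length 2·d·e·cos(∠F/2)/(d+e) ≈ 63.118.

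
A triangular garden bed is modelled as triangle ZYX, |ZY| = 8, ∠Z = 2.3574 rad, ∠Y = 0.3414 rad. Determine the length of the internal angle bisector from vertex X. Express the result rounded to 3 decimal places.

8.275

The third angle is ∠X = π − ∠Z − ∠Y = 0.4428 rad.
Law of sines: |YX| = |ZY|·sin Z/sin X ≈ 13.187.
Law of sines: |XZ| = |ZY|·sin Y/sin X ≈ 6.2513.
The bisector from X has length 2·|YX|·|XZ|·cos(∠X/2)/(|YX|+|XZ|) ≈ 8.2747.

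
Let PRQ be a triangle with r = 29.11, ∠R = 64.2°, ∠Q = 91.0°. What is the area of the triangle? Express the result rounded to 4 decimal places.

197.3669

The third angle is ∠P = 180° − ∠R − ∠Q = 24.80°.
Law of sines: p = r·sin P/sin R ≈ 13.562.
Law of sines: q = r·sin Q/sin R ≈ 32.328.
Area = ½·r·p·sin Q ≈ 197.37.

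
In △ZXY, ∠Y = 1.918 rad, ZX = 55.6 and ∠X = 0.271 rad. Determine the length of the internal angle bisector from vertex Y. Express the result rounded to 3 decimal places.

13.686

The third angle is ∠Z = π − ∠X − ∠Y = 0.953 rad.
Law of sines: XY = ZX·sin Z/sin Y ≈ 48.185.
Law of sines: YZ = ZX·sin X/sin Y ≈ 15.828.
The bisector from Y has length 2·XY·YZ·cos(∠Y/2)/(XY+YZ) ≈ 13.686.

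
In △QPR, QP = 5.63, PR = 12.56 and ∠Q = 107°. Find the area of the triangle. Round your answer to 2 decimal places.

26.12

Law of sines: sin R = QP·sin Q/PR ≈ 0.42866.
Since PR ≥ QP, only the acute value applies: ∠R ≈ 25.38°.
Then ∠P = 180° − ∠Q − ∠R ≈ 47.62°.
Law of sines gives RQ = PR·sin P/sin Q ≈ 9.7015.
Area = ½·PR·QP·sin P ≈ 26.116.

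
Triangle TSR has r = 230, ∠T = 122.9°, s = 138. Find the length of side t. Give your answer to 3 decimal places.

326.228

By the law of cosines, t² = s² + r² − 2·s·r·cos T = 1.0642e+05, so t ≈ 326.23.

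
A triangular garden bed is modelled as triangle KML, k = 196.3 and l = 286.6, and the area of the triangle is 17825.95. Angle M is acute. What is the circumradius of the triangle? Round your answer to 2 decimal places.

From area = ½·l·k·sin M, we get sin M = 2·area/(l·k) ≈ 0.63370.
Taking the acute solution, ∠M ≈ 0.6863 rad.
Law of cosines then gives m ≈ 183.39.
Circumradius = m/(2 sin M) ≈ 144.7.

144.70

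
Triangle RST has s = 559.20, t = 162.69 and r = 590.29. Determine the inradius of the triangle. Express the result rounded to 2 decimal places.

69.24

Semiperimeter p = (590.29 + 559.2 + 162.69)/2 = 656.09.
Heron's formula: area = √(656.09·65.8·96.89·493.4) ≈ 45429.
Inradius = area/p = 45429/656.09 ≈ 69.242.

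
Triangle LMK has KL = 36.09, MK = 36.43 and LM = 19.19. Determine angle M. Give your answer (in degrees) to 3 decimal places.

∠M ≈ 73.679°

By the law of cosines, cos M = (LM² + MK² − KL²) / (2·LM·MK) ≈ 0.28102, so ∠M ≈ 73.68°.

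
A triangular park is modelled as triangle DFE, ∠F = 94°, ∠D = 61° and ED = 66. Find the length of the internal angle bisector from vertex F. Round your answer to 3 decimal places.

The third angle is ∠E = 180° − ∠D − ∠F = 25.00°.
Law of sines: FE = ED·sin D/sin F ≈ 57.866.
Law of sines: DF = ED·sin E/sin F ≈ 27.961.
The bisector from F has length 2·DF·FE·cos(∠F/2)/(DF+FE) ≈ 25.714.

t_F ≈ 25.714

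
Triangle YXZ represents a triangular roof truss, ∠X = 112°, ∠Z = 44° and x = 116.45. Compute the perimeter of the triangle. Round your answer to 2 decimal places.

perimeter ≈ 254.78

The third angle is ∠Y = 180° − ∠X − ∠Z = 24.00°.
Law of sines: y = x·sin Y/sin X ≈ 51.084.
Law of sines: z = x·sin Z/sin X ≈ 87.246.
Semiperimeter s = (51.084+116.45+87.246)/2 = 127.39.
Perimeter = 51.084 + 116.45 + 87.246 = 254.78.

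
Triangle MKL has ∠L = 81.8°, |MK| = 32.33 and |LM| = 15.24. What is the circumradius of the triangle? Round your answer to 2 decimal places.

Law of sines: sin K = |LM|·sin L/|MK| ≈ 0.46657.
Since |MK| ≥ |LM|, only the acute value applies: ∠K ≈ 27.81°.
Then ∠M = 180° − ∠L − ∠K ≈ 70.39°.
Law of sines gives |KL| = |MK|·sin M/sin L ≈ 30.769.
Circumradius = |MK|/(2 sin L) ≈ 16.332.

R ≈ 16.33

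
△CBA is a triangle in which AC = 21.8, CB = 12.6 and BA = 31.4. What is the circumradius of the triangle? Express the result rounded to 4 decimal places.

By the law of cosines, cos C = (AC² + CB² − BA²) / (2·AC·CB) ≈ -0.64067, so ∠C ≈ 129.84°.
Circumradius = BA/(2 sin C) ≈ 20.448.

20.4477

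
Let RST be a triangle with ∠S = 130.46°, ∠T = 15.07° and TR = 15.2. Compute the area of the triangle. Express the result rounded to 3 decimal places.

22.342

The third angle is ∠R = 180° − ∠S − ∠T = 34.47°.
Law of sines: ST = TR·sin R/sin S ≈ 11.307.
Law of sines: RS = TR·sin T/sin S ≈ 5.1941.
Area = ½·TR·ST·sin T ≈ 22.342.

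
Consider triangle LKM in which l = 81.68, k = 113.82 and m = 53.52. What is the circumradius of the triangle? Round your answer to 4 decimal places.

R ≈ 61.8339

By the law of cosines, cos L = (k² + m² − l²) / (2·k·m) ≈ 0.75084, so ∠L ≈ 41.34°.
Circumradius = l/(2 sin L) ≈ 61.834.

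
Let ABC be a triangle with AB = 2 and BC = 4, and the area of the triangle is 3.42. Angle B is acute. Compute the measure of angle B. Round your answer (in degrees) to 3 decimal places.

From area = ½·AB·BC·sin B, we get sin B = 2·area/(AB·BC) ≈ 0.85500.
Taking the acute solution, ∠B ≈ 58.76°.

∠B ≈ 58.760°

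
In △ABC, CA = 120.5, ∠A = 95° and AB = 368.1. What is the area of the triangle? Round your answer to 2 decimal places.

Area = ½·CA·AB·sin A ≈ 22094.

area ≈ 22093.63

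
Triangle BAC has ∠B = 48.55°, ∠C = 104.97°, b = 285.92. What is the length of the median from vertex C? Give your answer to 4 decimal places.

m_C ≈ 146.2498

The third angle is ∠A = 180° − ∠C − ∠B = 26.48°.
Law of sines: a = b·sin A/sin B ≈ 170.09.
Law of sines: c = b·sin C/sin B ≈ 368.52.
Median from C: ½√(2·b² + 2·a² − c²) ≈ 146.25.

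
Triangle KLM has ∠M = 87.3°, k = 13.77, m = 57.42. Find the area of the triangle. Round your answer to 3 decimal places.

area ≈ 387.861

Law of sines: sin K = k·sin M/m ≈ 0.23955.
Since m ≥ k, only the acute value applies: ∠K ≈ 13.86°.
Then ∠L = 180° − ∠M − ∠K ≈ 78.84°.
Law of sines gives l = m·sin L/sin M ≈ 56.397.
Area = ½·m·k·sin L ≈ 387.86.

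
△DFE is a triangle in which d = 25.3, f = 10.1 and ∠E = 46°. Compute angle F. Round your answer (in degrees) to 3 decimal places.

∠F ≈ 21.671°

By the law of cosines, e² = d² + f² − 2·d·f·cos E = 387.09, so e ≈ 19.675.
Law of cosines again: cos F = (e² + d² − f²)/(2·e·d) ≈ 0.92932, so ∠F ≈ 21.67°.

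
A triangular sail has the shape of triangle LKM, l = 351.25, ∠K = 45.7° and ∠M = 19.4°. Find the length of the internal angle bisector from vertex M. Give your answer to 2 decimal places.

The third angle is ∠L = 180° − ∠K − ∠M = 114.90°.
Law of sines: k = l·sin K/sin L ≈ 277.15.
Law of sines: m = l·sin M/sin L ≈ 128.63.
The bisector from M has length 2·l·k·cos(∠M/2)/(l+k) ≈ 305.4.

305.40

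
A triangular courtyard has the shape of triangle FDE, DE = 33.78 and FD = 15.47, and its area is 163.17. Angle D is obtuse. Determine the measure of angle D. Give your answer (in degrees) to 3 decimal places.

∠D ≈ 141.356°

From area = ½·FD·DE·sin D, we get sin D = 2·area/(FD·DE) ≈ 0.62448.
Taking the obtuse solution, ∠D ≈ 141.36°.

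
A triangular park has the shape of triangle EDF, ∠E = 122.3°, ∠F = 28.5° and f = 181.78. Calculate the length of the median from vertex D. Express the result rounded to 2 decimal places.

The third angle is ∠D = 180° − ∠F − ∠E = 29.20°.
Law of sines: e = f·sin E/sin F ≈ 322.01.
Law of sines: d = f·sin D/sin F ≈ 185.86.
Median from D: ½√(2·f² + 2·e² − d²) ≈ 244.4.

244.40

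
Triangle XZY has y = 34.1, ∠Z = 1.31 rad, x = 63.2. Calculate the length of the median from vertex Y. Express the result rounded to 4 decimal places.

m_Y ≈ 61.0675

By the law of cosines, z² = y² + x² − 2·y·x·cos Z = 4045.7, so z ≈ 63.605.
Median from Y: ½√(2·x² + 2·z² − y²) ≈ 61.068.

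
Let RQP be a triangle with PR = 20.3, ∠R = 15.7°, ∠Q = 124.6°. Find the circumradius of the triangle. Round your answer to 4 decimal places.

The third angle is ∠P = 180° − ∠R − ∠Q = 39.70°.
Law of sines: QP = PR·sin R/sin Q ≈ 6.6735.
Law of sines: RQ = PR·sin P/sin Q ≈ 15.753.
Circumradius = PR/(2 sin Q) ≈ 12.331.

12.3309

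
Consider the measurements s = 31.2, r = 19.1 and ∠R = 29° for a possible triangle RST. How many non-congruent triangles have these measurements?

s·sin R = 31.2·sin(29°) ≈ 15.13.
Since s sin R < r < s (15.13 < 19.1 < 31.2), two triangles exist.

2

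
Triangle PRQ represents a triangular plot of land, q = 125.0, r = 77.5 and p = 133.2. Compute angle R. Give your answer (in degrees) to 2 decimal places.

By the law of cosines, cos R = (q² + p² − r²) / (2·q·p) ≈ 0.82165, so ∠R ≈ 34.75°.

∠R ≈ 34.75°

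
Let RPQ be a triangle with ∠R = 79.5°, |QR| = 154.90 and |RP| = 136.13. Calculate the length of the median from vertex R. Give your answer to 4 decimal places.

m_R ≈ 112.0389

By the law of cosines, |PQ|² = |QR|² + |RP|² − 2·|QR|·|RP|·cos R = 34840, so |PQ| ≈ 186.65.
Median from R: ½√(2·|QR|² + 2·|RP|² − |PQ|²) ≈ 112.04.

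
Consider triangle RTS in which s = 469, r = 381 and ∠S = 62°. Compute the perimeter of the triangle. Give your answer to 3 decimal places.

perimeter ≈ 1355.662

Law of sines: sin R = r·sin S/s ≈ 0.71728.
Since s ≥ r, only the acute value applies: ∠R ≈ 45.83°.
Then ∠T = 180° − ∠S − ∠R ≈ 72.17°.
Law of sines gives t = s·sin T/sin S ≈ 505.66.
Semiperimeter p = (381+505.66+469)/2 = 677.83.
Perimeter = 381 + 505.66 + 469 = 1355.7.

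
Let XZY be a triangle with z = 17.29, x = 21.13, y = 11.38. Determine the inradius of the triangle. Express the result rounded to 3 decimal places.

Semiperimeter s = (21.13 + 17.29 + 11.38)/2 = 24.9.
Heron's formula: area = √(24.9·3.77·7.61·13.52) ≈ 98.277.
Inradius = area/s = 98.277/24.9 ≈ 3.9469.

3.947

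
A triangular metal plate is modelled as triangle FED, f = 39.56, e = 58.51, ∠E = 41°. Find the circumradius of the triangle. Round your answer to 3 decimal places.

44.592

Law of sines: sin F = f·sin E/e ≈ 0.44358.
Since e ≥ f, only the acute value applies: ∠F ≈ 26.33°.
Then ∠D = 180° − ∠E − ∠F ≈ 112.67°.
Law of sines gives d = e·sin D/sin E ≈ 82.295.
Circumradius = e/(2 sin E) ≈ 44.592.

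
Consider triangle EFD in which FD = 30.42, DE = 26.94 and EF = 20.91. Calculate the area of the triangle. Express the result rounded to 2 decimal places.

Semiperimeter s = (30.42 + 26.94 + 20.91)/2 = 39.135.
Heron's formula: area = √(39.135·8.715·12.195·18.225) ≈ 275.32.

275.32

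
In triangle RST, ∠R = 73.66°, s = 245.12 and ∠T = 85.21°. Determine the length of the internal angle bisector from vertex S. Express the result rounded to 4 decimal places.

The third angle is ∠S = 180° − ∠T − ∠R = 21.13°.
Law of sines: r = s·sin R/sin S ≈ 652.51.
Law of sines: t = s·sin T/sin S ≈ 677.6.
The bisector from S has length 2·t·r·cos(∠S/2)/(t+r) ≈ 653.55.

t_S ≈ 653.5457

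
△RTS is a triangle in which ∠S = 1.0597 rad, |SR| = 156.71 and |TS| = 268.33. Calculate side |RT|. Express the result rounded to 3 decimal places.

235.421

By the law of cosines, |RT|² = |TS|² + |SR|² − 2·|TS|·|SR|·cos S = 55423, so |RT| ≈ 235.42.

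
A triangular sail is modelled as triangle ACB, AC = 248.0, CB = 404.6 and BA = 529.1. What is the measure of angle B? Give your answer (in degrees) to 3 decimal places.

26.804

By the law of cosines, cos B = (CB² + BA² − AC²) / (2·CB·BA) ≈ 0.89255, so ∠B ≈ 26.80°.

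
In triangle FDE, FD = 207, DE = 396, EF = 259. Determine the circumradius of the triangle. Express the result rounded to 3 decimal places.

220.163

By the law of cosines, cos F = (EF² + FD² − DE²) / (2·EF·FD) ≈ -0.43726, so ∠F ≈ 115.93°.
Circumradius = DE/(2 sin F) ≈ 220.16.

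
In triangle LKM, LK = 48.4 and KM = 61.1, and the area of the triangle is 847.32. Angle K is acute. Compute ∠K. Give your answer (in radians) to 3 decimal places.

0.610

From area = ½·LK·KM·sin K, we get sin K = 2·area/(LK·KM) ≈ 0.57305.
Taking the acute solution, ∠K ≈ 0.610 rad.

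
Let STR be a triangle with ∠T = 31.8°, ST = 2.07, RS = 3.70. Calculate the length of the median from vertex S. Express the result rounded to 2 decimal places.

Law of sines: sin R = ST·sin T/RS ≈ 0.29481.
Since RS ≥ ST, only the acute value applies: ∠R ≈ 17.15°.
Then ∠S = 180° − ∠T − ∠R ≈ 131.05°.
Law of sines gives TR = RS·sin S/sin T ≈ 5.2948.
Median from S: ½√(2·RS² + 2·ST² − TR²) ≈ 1.4066.

m_S ≈ 1.41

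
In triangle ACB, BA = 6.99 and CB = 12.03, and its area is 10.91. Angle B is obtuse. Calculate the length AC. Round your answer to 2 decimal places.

18.87

From area = ½·CB·BA·sin B, we get sin B = 2·area/(CB·BA) ≈ 0.25948.
Taking the obtuse solution, ∠B ≈ 164.96°.
Law of cosines then gives AC ≈ 18.868.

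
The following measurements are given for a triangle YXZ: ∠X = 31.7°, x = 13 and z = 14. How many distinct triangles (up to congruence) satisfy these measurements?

2

z·sin X = 14·sin(31.7°) ≈ 7.357.
Since z sin X < x < z (7.357 < 13 < 14), two triangles exist.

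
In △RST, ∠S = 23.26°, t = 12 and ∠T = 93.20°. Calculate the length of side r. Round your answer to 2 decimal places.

The third angle is ∠R = 180° − ∠S − ∠T = 63.54°.
Law of sines: r = t·sin R/sin T ≈ 10.76.

10.76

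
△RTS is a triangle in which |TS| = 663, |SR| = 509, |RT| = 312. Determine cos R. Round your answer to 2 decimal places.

By the law of cosines, cos R = (|SR|² + |RT|² − |TS|²) / (2·|SR|·|RT|) ≈ -0.26178, so ∠R ≈ 105.18°.

-0.26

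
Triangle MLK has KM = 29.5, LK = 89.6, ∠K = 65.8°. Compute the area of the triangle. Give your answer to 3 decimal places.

Area = ½·LK·KM·sin K ≈ 1205.5.

1205.458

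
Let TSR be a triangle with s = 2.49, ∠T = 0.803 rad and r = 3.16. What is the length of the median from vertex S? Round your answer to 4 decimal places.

2.4639

By the law of cosines, t² = s² + r² − 2·s·r·cos T = 5.2557, so t ≈ 2.2925.
Median from S: ½√(2·r² + 2·t² − s²) ≈ 2.4639.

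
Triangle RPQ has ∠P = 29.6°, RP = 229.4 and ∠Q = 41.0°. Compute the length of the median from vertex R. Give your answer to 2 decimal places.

118.46

The third angle is ∠R = 180° − ∠P − ∠Q = 109.40°.
Law of sines: PQ = RP·sin R/sin Q ≈ 329.81.
Law of sines: QR = RP·sin P/sin Q ≈ 172.71.
Median from R: ½√(2·QR² + 2·RP² − PQ²) ≈ 118.46.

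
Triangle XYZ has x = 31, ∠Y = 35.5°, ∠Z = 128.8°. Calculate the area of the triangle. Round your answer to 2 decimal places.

The third angle is ∠X = 180° − ∠Y − ∠Z = 15.70°.
Law of sines: y = x·sin Y/sin X ≈ 66.525.
Law of sines: z = x·sin Z/sin X ≈ 89.281.
Area = ½·x·y·sin Z ≈ 803.61.

area ≈ 803.61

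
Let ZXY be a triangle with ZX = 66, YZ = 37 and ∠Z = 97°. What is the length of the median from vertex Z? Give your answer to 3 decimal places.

35.811

By the law of cosines, XY² = YZ² + ZX² − 2·YZ·ZX·cos Z = 6320.2, so XY ≈ 79.5.
Median from Z: ½√(2·YZ² + 2·ZX² − XY²) ≈ 35.811.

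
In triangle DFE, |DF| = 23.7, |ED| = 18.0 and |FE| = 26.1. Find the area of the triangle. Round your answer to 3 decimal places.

207.084

Semiperimeter s = (26.1 + 18 + 23.7)/2 = 33.9.
Heron's formula: area = √(33.9·7.8·15.9·10.2) ≈ 207.08.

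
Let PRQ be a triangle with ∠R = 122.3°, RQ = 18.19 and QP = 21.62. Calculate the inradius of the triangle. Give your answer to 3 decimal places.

Law of sines: sin P = RQ·sin R/QP ≈ 0.71116.
Since QP ≥ RQ, only the acute value applies: ∠P ≈ 45.33°.
Then ∠Q = 180° − ∠R − ∠P ≈ 12.37°.
Law of sines gives PR = QP·sin Q/sin R ≈ 5.4796.
Area = ½·QP·RQ·sin Q ≈ 42.125.
Semiperimeter s = (18.19+21.62+5.4796)/2 = 22.645.
Inradius = area/s = 42.125/22.645 ≈ 1.8603.

r ≈ 1.860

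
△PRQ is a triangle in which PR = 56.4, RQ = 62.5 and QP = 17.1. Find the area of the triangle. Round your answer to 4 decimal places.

Semiperimeter s = (62.5 + 17.1 + 56.4)/2 = 68.
Heron's formula: area = √(68·5.5·50.9·11.6) ≈ 469.92.

area ≈ 469.9197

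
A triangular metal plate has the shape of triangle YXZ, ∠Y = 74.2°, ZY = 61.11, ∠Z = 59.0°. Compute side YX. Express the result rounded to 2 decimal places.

71.86

The third angle is ∠X = 180° − ∠Z − ∠Y = 46.80°.
Law of sines: YX = ZY·sin Z/sin X ≈ 71.857.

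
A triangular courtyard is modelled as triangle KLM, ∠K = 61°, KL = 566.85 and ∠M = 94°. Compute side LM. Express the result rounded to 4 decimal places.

The third angle is ∠L = 180° − ∠M − ∠K = 25.00°.
Law of sines: LM = KL·sin K/sin M ≈ 496.99.

496.9888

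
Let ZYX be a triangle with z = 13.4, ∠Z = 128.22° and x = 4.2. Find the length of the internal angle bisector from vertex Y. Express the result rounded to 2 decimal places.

t_Y ≈ 6.06

Law of sines: sin X = x·sin Z/z ≈ 0.24625.
Since z ≥ x, only the acute value applies: ∠X ≈ 14.26°.
Then ∠Y = 180° − ∠Z − ∠X ≈ 37.52°.
Law of sines gives y = z·sin Y/sin Z ≈ 10.389.
The bisector from Y has length 2·x·z·cos(∠Y/2)/(x+z) ≈ 6.0556.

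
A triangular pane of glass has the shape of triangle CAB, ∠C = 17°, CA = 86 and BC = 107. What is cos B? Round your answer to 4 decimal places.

By the law of cosines, AB² = BC² + CA² − 2·BC·CA·cos C = 1245.2, so AB ≈ 35.287.
Law of cosines again: cos B = (AB² + BC² − CA²)/(2·AB·BC) ≈ 0.70161, so ∠B ≈ 45.44°.

0.7016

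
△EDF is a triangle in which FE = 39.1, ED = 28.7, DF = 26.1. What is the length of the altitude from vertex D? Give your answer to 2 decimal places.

Semiperimeter s = (26.1 + 39.1 + 28.7)/2 = 46.95.
Heron's formula: area = √(46.95·20.85·7.85·18.25) ≈ 374.49.
The altitude from D has length 2·area/FE ≈ 19.155.

h_D ≈ 19.16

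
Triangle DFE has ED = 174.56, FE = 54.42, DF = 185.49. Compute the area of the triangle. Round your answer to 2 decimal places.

area ≈ 4743.53

Semiperimeter s = (54.42 + 174.56 + 185.49)/2 = 207.24.
Heron's formula: area = √(207.24·152.81·32.675·21.745) ≈ 4743.5.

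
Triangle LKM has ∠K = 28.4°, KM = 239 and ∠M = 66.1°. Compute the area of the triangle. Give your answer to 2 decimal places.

area ≈ 12457.69

The third angle is ∠L = 180° − ∠K − ∠M = 85.50°.
Law of sines: ML = KM·sin K/sin L ≈ 114.03.
Law of sines: LK = KM·sin M/sin L ≈ 219.18.
Area = ½·KM·ML·sin M ≈ 12458.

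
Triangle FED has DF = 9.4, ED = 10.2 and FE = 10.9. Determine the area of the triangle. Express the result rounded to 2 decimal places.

Semiperimeter s = (10.2 + 9.4 + 10.9)/2 = 15.25.
Heron's formula: area = √(15.25·5.05·5.85·4.35) ≈ 44.269.

area ≈ 44.27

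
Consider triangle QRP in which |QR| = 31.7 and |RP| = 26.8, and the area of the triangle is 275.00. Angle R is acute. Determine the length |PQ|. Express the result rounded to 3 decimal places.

20.691

From area = ½·|QR|·|RP|·sin R, we get sin R = 2·area/(|QR|·|RP|) ≈ 0.64739.
Taking the acute solution, ∠R ≈ 40.35°.
Law of cosines then gives |PQ| ≈ 20.691.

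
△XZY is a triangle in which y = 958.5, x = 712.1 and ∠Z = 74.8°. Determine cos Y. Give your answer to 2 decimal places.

By the law of cosines, z² = y² + x² − 2·y·x·cos Z = 1.0679e+06, so z ≈ 1033.4.
Law of cosines again: cos Y = (x² + z² − y²)/(2·x·z) ≈ 0.44590, so ∠Y ≈ 63.52°.

0.45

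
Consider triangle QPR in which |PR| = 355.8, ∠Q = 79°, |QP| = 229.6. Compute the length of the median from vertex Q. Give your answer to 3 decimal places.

Law of sines: sin R = |QP|·sin Q/|PR| ≈ 0.63345.
Since |PR| ≥ |QP|, only the acute value applies: ∠R ≈ 39.31°.
Then ∠P = 180° − ∠Q − ∠R ≈ 61.69°.
Law of sines gives |RQ| = |PR|·sin P/sin Q ≈ 319.12.
Median from Q: ½√(2·|RQ|² + 2·|QP|² − |PR|²) ≈ 213.61.

m_Q ≈ 213.610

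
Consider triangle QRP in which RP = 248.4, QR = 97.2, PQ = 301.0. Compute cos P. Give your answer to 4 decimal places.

By the law of cosines, cos P = (RP² + PQ² − QR²) / (2·RP·PQ) ≈ 0.95532, so ∠P ≈ 17.19°.

0.9553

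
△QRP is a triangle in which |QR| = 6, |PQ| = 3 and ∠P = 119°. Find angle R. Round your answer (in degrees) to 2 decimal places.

∠R ≈ 25.93°

Law of sines: sin R = |PQ|·sin P/|QR| ≈ 0.43731.
Since |QR| ≥ |PQ|, only the acute value applies: ∠R ≈ 25.93°.
Then ∠Q = 180° − ∠P − ∠R ≈ 35.07°.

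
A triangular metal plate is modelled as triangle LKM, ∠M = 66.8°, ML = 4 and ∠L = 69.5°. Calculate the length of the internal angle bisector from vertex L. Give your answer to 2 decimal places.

The third angle is ∠K = 180° − ∠M − ∠L = 43.70°.
Law of sines: KM = ML·sin L/sin K ≈ 5.423.
Law of sines: LK = ML·sin M/sin K ≈ 5.3215.
The bisector from L has length 2·ML·LK·cos(∠L/2)/(ML+LK) ≈ 3.7525.

3.75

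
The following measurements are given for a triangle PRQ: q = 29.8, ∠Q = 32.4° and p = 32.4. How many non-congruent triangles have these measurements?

p·sin Q = 32.4·sin(32.4°) ≈ 17.36.
Since p sin Q < q < p (17.36 < 29.8 < 32.4), two triangles exist.

2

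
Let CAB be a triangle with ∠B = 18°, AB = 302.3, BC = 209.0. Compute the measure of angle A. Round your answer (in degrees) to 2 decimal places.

By the law of cosines, CA² = AB² + BC² − 2·AB·BC·cos B = 14889, so CA ≈ 122.02.
Law of cosines again: cos A = (CA² + AB² − BC²)/(2·CA·AB) ≈ 0.84844, so ∠A ≈ 31.96°.

∠A ≈ 31.96°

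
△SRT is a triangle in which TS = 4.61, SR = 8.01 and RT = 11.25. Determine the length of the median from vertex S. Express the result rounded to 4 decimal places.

Median from S: ½√(2·TS² + 2·SR² − RT²) ≈ 3.3265.

3.3265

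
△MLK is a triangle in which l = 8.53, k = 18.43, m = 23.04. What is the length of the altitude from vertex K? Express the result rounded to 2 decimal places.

Semiperimeter s = (23.04 + 8.53 + 18.43)/2 = 25.
Heron's formula: area = √(25·1.96·16.47·6.57) ≈ 72.816.
The altitude from K has length 2·area/k ≈ 7.9019.

h_K ≈ 7.90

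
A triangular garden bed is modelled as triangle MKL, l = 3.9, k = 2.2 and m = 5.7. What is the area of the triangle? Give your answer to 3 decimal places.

Semiperimeter s = (5.7 + 2.2 + 3.9)/2 = 5.9.
Heron's formula: area = √(5.9·0.2·3.7·2) ≈ 2.955.

2.955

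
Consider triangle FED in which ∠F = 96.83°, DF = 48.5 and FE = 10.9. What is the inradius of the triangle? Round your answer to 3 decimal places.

By the law of cosines, ED² = DF² + FE² − 2·DF·FE·cos F = 2596.8, so ED ≈ 50.959.
Area = ½·DF·FE·sin F ≈ 262.45.
Semiperimeter s = (50.959+48.5+10.9)/2 = 55.179.
Inradius = area/s = 262.45/55.179 ≈ 4.7563.

4.756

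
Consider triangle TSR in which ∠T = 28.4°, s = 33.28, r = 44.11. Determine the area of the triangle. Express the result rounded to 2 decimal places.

349.10

Area = ½·s·r·sin T ≈ 349.1.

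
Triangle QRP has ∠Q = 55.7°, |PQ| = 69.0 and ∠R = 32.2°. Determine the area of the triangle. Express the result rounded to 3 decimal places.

The third angle is ∠P = 180° − ∠Q − ∠R = 92.10°.
Law of sines: |RP| = |PQ|·sin Q/sin R ≈ 106.97.
Law of sines: |QR| = |PQ|·sin P/sin R ≈ 129.4.
Area = ½·|PQ|·|RP|·sin P ≈ 3687.9.

area ≈ 3687.922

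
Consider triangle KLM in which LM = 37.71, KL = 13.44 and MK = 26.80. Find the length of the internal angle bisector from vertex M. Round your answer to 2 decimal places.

By the law of cosines, cos M = (LM² + MK² − KL²) / (2·LM·MK) ≈ 0.96952, so ∠M ≈ 0.248 rad.
The bisector from M has length 2·LM·MK·cos(∠M/2)/(LM+MK) ≈ 31.093.

t_M ≈ 31.09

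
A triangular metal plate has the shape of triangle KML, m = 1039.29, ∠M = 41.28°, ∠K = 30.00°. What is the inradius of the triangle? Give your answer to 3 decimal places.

233.599

The third angle is ∠L = 180° − ∠K − ∠M = 108.72°.
Law of sines: k = m·sin K/sin M ≈ 787.65.
Law of sines: l = m·sin L/sin M ≈ 1492.
Area = ½·m·k·sin L ≈ 3.8765e+05.
Semiperimeter s = (787.65+1039.3+1492)/2 = 1659.5.
Inradius = area/s = 3.8765e+05/1659.5 ≈ 233.6.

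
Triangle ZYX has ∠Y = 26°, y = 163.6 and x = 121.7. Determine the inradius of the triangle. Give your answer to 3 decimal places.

r ≈ 25.643

Law of sines: sin X = x·sin Y/y ≈ 0.32610.
Since y ≥ x, only the acute value applies: ∠X ≈ 19.03°.
Then ∠Z = 180° − ∠Y − ∠X ≈ 134.97°.
Law of sines gives z = y·sin Z/sin Y ≈ 264.04.
Area = ½·y·x·sin Z ≈ 7043.2.
Semiperimeter s = (264.04+163.6+121.7)/2 = 274.67.
Inradius = area/s = 7043.2/274.67 ≈ 25.643.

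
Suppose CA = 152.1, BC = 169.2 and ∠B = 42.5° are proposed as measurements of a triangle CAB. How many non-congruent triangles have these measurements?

2

BC·sin B = 169.2·sin(42.5°) ≈ 114.3.
Since BC sin B < CA < BC (114.3 < 152.1 < 169.2), two triangles exist.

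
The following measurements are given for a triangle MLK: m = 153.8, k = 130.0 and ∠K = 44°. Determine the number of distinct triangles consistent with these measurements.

m·sin K = 153.8·sin(44°) ≈ 106.8.
Since m sin K < k < m (106.8 < 130.0 < 153.8), two triangles exist.

2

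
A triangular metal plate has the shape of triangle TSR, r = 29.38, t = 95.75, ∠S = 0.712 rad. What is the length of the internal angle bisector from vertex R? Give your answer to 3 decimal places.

By the law of cosines, s² = r² + t² − 2·r·t·cos S = 5771.8, so s ≈ 75.973.
Law of cosines again: cos R = (t² + s² − r²)/(2·t·s) ≈ 0.96755, so ∠R ≈ 0.255 rad.
The bisector from R has length 2·t·s·cos(∠R/2)/(t+s) ≈ 84.032.

84.032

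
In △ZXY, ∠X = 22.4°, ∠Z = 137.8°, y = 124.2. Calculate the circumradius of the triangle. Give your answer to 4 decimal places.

The third angle is ∠Y = 180° − ∠Z − ∠X = 19.80°.
Law of sines: z = y·sin Z/sin Y ≈ 246.29.
Law of sines: x = y·sin X/sin Y ≈ 139.72.
Circumradius = y/(2 sin Y) ≈ 183.33.

R ≈ 183.3276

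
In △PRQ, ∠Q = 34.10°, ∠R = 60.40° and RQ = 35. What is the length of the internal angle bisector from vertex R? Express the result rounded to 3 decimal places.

t_R ≈ 21.777

The third angle is ∠P = 180° − ∠R − ∠Q = 85.50°.
Law of sines: QP = RQ·sin R/sin P ≈ 30.526.
Law of sines: PR = RQ·sin Q/sin P ≈ 19.683.
The bisector from R has length 2·PR·RQ·cos(∠R/2)/(PR+RQ) ≈ 21.777.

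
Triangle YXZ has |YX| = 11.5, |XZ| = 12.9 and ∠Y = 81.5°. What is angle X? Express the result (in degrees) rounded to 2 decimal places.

Law of sines: sin Z = |YX|·sin Y/|XZ| ≈ 0.88168.
Since |XZ| ≥ |YX|, only the acute value applies: ∠Z ≈ 61.85°.
Then ∠X = 180° − ∠Y − ∠Z ≈ 36.65°.

36.65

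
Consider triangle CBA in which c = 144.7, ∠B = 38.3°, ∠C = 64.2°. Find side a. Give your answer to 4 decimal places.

The third angle is ∠A = 180° − ∠C − ∠B = 77.50°.
Law of sines: a = c·sin A/sin C ≈ 156.91.

156.9111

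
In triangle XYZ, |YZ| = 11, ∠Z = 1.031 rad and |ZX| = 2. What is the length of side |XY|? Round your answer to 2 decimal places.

By the law of cosines, |XY|² = |YZ|² + |ZX|² − 2·|YZ|·|ZX|·cos Z = 102.39, so |XY| ≈ 10.119.

10.12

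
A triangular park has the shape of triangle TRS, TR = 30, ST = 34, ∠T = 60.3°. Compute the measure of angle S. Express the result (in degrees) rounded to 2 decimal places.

By the law of cosines, RS² = ST² + TR² − 2·ST·TR·cos T = 1045.3, so RS ≈ 32.331.
Law of cosines again: cos S = (RS² + ST² − TR²)/(2·RS·ST) ≈ 0.59189, so ∠S ≈ 53.71°.

53.71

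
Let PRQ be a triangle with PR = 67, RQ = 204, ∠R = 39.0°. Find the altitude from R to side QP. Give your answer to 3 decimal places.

h_R ≈ 54.553

By the law of cosines, QP² = PR² + RQ² − 2·PR·RQ·cos R = 24861, so QP ≈ 157.67.
Area = ½·PR·RQ·sin R ≈ 4300.8.
The altitude from R has length 2·area/QP ≈ 54.553.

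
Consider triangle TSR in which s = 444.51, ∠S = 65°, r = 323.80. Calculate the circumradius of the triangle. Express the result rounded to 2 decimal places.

Law of sines: sin R = r·sin S/s ≈ 0.66019.
Since s ≥ r, only the acute value applies: ∠R ≈ 41.31°.
Then ∠T = 180° − ∠S − ∠R ≈ 73.69°.
Law of sines gives t = s·sin T/sin S ≈ 470.71.
Circumradius = s/(2 sin S) ≈ 245.23.

245.23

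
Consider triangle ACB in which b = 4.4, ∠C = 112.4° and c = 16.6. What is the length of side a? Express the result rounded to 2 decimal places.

Law of sines: sin B = b·sin C/c ≈ 0.24506.
Since c ≥ b, only the acute value applies: ∠B ≈ 14.19°.
Then ∠A = 180° − ∠C − ∠B ≈ 53.41°.
Law of sines gives a = c·sin A/sin C ≈ 14.417.

14.42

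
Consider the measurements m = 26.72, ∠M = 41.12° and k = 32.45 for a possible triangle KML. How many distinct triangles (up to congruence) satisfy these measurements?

2

k·sin M = 32.45·sin(41.12°) ≈ 21.34.
Since k sin M < m < k (21.34 < 26.72 < 32.45), two triangles exist.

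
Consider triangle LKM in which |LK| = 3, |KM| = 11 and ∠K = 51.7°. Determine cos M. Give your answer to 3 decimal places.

By the law of cosines, |ML|² = |LK|² + |KM|² − 2·|LK|·|KM|·cos K = 89.095, so |ML| ≈ 9.439.
Law of cosines again: cos M = (|KM|² + |ML|² − |LK|²)/(2·|KM|·|ML|) ≈ 0.96839, so ∠M ≈ 14.44°.

0.968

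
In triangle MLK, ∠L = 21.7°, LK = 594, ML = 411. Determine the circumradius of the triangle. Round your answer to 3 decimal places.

R ≈ 352.867

By the law of cosines, KM² = ML² + LK² − 2·ML·LK·cos L = 68091, so KM ≈ 260.94.
Area = ½·ML·LK·sin L ≈ 45134.
Circumradius = KM/(2 sin L) ≈ 352.87.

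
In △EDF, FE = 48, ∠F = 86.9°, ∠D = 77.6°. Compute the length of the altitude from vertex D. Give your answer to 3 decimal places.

The third angle is ∠E = 180° − ∠D − ∠F = 15.50°.
Law of sines: DF = FE·sin E/sin D ≈ 13.134.
Law of sines: ED = FE·sin F/sin D ≈ 49.075.
Area = ½·FE·DF·sin F ≈ 314.75.
The altitude from D has length 2·area/FE ≈ 13.115.

13.115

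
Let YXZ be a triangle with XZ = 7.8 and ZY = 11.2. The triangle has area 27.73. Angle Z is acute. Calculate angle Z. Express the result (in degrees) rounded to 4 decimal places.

From area = ½·XZ·ZY·sin Z, we get sin Z = 2·area/(XZ·ZY) ≈ 0.63484.
Taking the acute solution, ∠Z ≈ 39.41°.

∠Z ≈ 39.4084°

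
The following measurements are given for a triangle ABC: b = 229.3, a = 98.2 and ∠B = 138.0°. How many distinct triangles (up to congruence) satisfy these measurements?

1

a·sin B = 98.2·sin(138.0°) ≈ 65.71.
Since ∠B is not acute, a triangle exists only if b > a; here b > a, so there is exactly one triangle.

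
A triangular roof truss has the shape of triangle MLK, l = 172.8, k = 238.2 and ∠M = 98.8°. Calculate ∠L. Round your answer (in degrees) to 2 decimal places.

∠L ≈ 32.83°

By the law of cosines, m² = l² + k² − 2·l·k·cos M = 99193, so m ≈ 314.95.
Law of cosines again: cos L = (k² + m² − l²)/(2·k·m) ≈ 0.84025, so ∠L ≈ 32.83°.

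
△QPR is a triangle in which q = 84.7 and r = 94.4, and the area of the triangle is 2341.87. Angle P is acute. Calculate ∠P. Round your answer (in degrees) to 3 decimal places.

From area = ½·r·q·sin P, we get sin P = 2·area/(r·q) ≈ 0.58578.
Taking the acute solution, ∠P ≈ 35.86°.

∠P ≈ 35.858°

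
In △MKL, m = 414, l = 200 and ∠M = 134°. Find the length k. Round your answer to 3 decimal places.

249.267

Law of sines: sin L = l·sin M/m ≈ 0.34751.
Since m ≥ l, only the acute value applies: ∠L ≈ 20.33°.
Then ∠K = 180° − ∠M − ∠L ≈ 25.67°.
Law of sines gives k = m·sin K/sin M ≈ 249.27.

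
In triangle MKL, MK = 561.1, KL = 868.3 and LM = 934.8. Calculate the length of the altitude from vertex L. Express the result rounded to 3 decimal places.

Semiperimeter s = (868.3 + 934.8 + 561.1)/2 = 1182.1.
Heron's formula: area = √(1182.1·313.8·247.3·621) ≈ 2.3868e+05.
The altitude from L has length 2·area/MK ≈ 850.75.

h_L ≈ 850.748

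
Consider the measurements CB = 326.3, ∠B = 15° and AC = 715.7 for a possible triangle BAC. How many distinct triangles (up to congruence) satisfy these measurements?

CB·sin B = 326.3·sin(15°) ≈ 84.45.
Since AC ≥ CB, exactly one triangle exists.

1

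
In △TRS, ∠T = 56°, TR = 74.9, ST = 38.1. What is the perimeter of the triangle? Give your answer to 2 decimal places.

perimeter ≈ 175.21

By the law of cosines, RS² = ST² + TR² − 2·ST·TR·cos T = 3870.1, so RS ≈ 62.21.
Semiperimeter s = (62.21+38.1+74.9)/2 = 87.605.
Perimeter = 62.21 + 38.1 + 74.9 = 175.21.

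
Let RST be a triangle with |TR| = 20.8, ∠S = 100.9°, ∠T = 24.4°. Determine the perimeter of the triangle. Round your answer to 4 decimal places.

The third angle is ∠R = 180° − ∠S − ∠T = 54.70°.
Law of sines: |ST| = |TR|·sin R/sin S ≈ 17.288.
Law of sines: |RS| = |TR|·sin T/sin S ≈ 8.7504.
Semiperimeter s = (17.288+20.8+8.7504)/2 = 23.419.
Perimeter = 17.288 + 20.8 + 8.7504 = 46.838.

perimeter ≈ 46.8380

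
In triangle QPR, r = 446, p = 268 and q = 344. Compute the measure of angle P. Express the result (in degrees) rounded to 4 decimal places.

By the law of cosines, cos P = (r² + q² − p²) / (2·r·q) ≈ 0.79984, so ∠P ≈ 36.89°.

36.8856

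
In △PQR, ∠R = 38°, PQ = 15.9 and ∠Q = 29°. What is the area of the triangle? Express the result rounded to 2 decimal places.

area ≈ 91.63

The third angle is ∠P = 180° − ∠Q − ∠R = 113.00°.
Law of sines: QR = PQ·sin P/sin R ≈ 23.773.
Law of sines: RP = PQ·sin Q/sin R ≈ 12.521.
Area = ½·PQ·QR·sin Q ≈ 91.626.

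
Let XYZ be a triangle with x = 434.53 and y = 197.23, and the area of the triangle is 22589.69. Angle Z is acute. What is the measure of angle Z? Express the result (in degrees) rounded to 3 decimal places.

From area = ½·x·y·sin Z, we get sin Z = 2·area/(x·y) ≈ 0.52717.
Taking the acute solution, ∠Z ≈ 31.81°.

∠Z ≈ 31.814°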